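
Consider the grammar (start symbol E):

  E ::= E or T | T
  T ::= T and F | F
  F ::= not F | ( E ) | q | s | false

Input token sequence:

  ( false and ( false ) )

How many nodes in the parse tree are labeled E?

[E [T [F ( [E [T [T [F false]] and [F ( [E [T [F false]]] )]]] )]]]

3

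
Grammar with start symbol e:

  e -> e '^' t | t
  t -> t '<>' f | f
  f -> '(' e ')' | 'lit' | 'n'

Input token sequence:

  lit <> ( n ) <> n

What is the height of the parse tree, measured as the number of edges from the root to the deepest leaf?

7

[e [t [t [t [f lit]] <> [f ( [e [t [f n]]] )]] <> [f n]]]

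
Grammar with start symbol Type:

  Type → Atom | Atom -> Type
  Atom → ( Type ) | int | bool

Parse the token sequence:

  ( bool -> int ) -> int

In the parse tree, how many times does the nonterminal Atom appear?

[Type [Atom ( [Type [Atom bool] -> [Type [Atom int]]] )] -> [Type [Atom int]]]

4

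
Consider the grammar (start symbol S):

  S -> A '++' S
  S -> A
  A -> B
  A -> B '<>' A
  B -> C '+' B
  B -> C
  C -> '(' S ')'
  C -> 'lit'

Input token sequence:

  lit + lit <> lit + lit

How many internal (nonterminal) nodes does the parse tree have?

11

[S [A [B [C lit] + [B [C lit]]] <> [A [B [C lit] + [B [C lit]]]]]]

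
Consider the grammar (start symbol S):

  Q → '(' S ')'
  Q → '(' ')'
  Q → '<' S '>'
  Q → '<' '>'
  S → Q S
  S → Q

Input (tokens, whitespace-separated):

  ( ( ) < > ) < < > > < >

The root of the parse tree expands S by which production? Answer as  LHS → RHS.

S → Q S

[S [Q ( [S [Q ( )] [S [Q < >]]] )] [S [Q < [S [Q < >]] >] [S [Q < >]]]]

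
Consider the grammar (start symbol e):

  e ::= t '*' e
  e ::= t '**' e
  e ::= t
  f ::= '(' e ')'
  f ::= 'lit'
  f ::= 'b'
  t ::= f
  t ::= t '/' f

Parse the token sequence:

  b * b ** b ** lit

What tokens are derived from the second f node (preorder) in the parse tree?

b

[e [t [f b]] * [e [t [f b]] ** [e [t [f b]] ** [e [t [f lit]]]]]]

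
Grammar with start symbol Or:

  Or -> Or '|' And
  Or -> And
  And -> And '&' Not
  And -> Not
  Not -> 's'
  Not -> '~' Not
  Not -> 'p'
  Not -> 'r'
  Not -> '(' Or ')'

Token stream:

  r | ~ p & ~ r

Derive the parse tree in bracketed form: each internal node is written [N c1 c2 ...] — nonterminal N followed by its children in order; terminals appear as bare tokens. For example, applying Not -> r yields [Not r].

[Or [Or [And [Not r]]] | [And [And [Not ~ [Not p]]] & [Not ~ [Not r]]]]

Or
Or | And
And | And
Not | And
r | And
r | And & Not
r | Not & Not
r | ~ Not & Not
r | ~ p & Not
r | ~ p & ~ Not
r | ~ p & ~ r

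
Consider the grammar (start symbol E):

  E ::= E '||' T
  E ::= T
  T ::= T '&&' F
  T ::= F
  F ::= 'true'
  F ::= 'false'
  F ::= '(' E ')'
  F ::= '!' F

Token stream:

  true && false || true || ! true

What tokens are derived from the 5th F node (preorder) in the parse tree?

true

[E [E [E [T [T [F true]] && [F false]]] || [T [F true]]] || [T [F ! [F true]]]]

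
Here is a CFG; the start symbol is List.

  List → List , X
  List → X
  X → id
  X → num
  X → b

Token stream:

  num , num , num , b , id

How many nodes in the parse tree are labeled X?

[List [List [List [List [List [X num]] , [X num]] , [X num]] , [X b]] , [X id]]

5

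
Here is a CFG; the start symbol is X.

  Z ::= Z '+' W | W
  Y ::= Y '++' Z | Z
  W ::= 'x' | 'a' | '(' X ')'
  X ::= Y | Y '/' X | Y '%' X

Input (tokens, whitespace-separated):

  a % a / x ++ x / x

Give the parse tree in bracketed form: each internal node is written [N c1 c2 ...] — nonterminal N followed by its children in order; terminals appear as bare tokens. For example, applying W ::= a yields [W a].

[X [Y [Z [W a]]] % [X [Y [Z [W a]]] / [X [Y [Y [Z [W x]]] ++ [Z [W x]]] / [X [Y [Z [W x]]]]]]]

X
Y % X
Z % X
W % X
a % X
a % Y / X
a % Z / X
a % W / X
a % a / X
a % a / Y / X
a % a / Y ++ Z / X
a % a / Z ++ Z / X
a % a / W ++ Z / X
a % a / x ++ Z / X
a % a / x ++ W / X
a % a / x ++ x / X
a % a / x ++ x / Y
a % a / x ++ x / Z
a % a / x ++ x / W
a % a / x ++ x / x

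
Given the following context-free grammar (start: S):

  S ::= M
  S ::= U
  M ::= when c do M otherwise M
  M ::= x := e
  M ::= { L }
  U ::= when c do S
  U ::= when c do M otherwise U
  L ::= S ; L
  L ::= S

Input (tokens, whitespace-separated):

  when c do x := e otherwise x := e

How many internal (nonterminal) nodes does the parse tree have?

[S [M when c do [M x := e] otherwise [M x := e]]]

4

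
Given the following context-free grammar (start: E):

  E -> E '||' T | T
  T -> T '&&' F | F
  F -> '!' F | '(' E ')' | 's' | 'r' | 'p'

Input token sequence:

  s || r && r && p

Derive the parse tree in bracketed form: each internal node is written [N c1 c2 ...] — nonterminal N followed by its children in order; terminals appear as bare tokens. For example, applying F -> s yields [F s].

E
E || T
T || T
F || T
s || T
s || T && F
s || T && F && F
s || F && F && F
s || r && F && F
s || r && r && F
s || r && r && p

[E [E [T [F s]]] || [T [T [T [F r]] && [F r]] && [F p]]]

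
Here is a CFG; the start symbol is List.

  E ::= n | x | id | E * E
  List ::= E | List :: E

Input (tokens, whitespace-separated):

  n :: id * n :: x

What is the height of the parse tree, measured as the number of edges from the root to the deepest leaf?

[List [List [List [E n]] :: [E [E id] * [E n]]] :: [E x]]

4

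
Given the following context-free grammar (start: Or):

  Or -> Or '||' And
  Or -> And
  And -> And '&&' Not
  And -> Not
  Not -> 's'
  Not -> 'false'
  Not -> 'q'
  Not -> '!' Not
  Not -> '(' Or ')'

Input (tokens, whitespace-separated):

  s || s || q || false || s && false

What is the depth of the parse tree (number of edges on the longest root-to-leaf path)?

7

[Or [Or [Or [Or [Or [And [Not s]]] || [And [Not s]]] || [And [Not q]]] || [And [Not false]]] || [And [And [Not s]] && [Not false]]]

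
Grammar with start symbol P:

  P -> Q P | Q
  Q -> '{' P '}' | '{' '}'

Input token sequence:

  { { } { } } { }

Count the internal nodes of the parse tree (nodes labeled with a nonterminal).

8

[P [Q { [P [Q { }] [P [Q { }]]] }] [P [Q { }]]]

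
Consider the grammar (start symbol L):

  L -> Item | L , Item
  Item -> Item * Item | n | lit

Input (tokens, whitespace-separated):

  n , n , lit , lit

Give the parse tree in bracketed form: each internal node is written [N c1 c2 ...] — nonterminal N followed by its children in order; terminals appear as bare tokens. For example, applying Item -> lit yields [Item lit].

[L [L [L [L [Item n]] , [Item n]] , [Item lit]] , [Item lit]]

L
L , Item
L , Item , Item
L , Item , Item , Item
Item , Item , Item , Item
n , Item , Item , Item
n , n , Item , Item
n , n , lit , Item
n , n , lit , lit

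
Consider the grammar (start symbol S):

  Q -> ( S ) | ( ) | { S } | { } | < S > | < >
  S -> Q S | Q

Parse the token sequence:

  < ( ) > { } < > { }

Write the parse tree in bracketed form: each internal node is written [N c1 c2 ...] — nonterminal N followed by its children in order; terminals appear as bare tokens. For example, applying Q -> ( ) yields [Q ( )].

S
Q S
< S > S
< Q > S
< ( ) > S
< ( ) > Q S
< ( ) > { } S
< ( ) > { } Q S
< ( ) > { } < > S
< ( ) > { } < > Q
< ( ) > { } < > { }

[S [Q < [S [Q ( )]] >] [S [Q { }] [S [Q < >] [S [Q { }]]]]]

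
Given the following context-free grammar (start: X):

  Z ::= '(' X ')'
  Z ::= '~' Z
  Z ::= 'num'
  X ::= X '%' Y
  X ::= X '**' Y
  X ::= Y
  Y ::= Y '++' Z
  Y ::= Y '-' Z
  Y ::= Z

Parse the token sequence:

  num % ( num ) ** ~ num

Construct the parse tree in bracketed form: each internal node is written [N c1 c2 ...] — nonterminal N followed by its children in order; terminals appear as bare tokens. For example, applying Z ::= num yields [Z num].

[X [X [X [Y [Z num]]] % [Y [Z ( [X [Y [Z num]]] )]]] ** [Y [Z ~ [Z num]]]]

X
X ** Y
X % Y ** Y
Y % Y ** Y
Z % Y ** Y
num % Y ** Y
num % Z ** Y
num % ( X ) ** Y
num % ( Y ) ** Y
num % ( Z ) ** Y
num % ( num ) ** Y
num % ( num ) ** Z
num % ( num ) ** ~ Z
num % ( num ) ** ~ num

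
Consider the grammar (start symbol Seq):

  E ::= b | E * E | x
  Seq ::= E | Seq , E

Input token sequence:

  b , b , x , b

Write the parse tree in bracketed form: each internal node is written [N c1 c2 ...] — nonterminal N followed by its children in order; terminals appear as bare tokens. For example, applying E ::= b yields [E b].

[Seq [Seq [Seq [Seq [E b]] , [E b]] , [E x]] , [E b]]

Seq
Seq , E
Seq , E , E
Seq , E , E , E
E , E , E , E
b , E , E , E
b , b , E , E
b , b , x , E
b , b , x , b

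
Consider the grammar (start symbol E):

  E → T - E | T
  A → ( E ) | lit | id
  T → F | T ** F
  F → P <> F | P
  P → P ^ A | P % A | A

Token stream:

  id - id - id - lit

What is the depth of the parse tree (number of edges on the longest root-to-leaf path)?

[E [T [F [P [A id]]]] - [E [T [F [P [A id]]]] - [E [T [F [P [A id]]]] - [E [T [F [P [A lit]]]]]]]]

8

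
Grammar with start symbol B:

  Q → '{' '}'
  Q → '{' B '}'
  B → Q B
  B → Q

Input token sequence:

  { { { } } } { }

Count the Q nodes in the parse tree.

4

[B [Q { [B [Q { [B [Q { }]] }]] }] [B [Q { }]]]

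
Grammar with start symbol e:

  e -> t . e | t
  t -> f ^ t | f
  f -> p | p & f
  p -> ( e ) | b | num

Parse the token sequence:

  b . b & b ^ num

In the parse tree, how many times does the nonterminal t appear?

3

[e [t [f [p b]]] . [e [t [f [p b] & [f [p b]]] ^ [t [f [p num]]]]]]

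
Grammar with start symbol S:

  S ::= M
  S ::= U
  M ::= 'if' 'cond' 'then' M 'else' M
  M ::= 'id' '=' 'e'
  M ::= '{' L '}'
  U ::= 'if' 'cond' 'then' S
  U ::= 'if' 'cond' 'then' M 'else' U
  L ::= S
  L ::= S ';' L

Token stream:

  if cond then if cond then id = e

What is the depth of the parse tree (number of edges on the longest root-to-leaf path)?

[S [U if cond then [S [U if cond then [S [M id = e]]]]]]

6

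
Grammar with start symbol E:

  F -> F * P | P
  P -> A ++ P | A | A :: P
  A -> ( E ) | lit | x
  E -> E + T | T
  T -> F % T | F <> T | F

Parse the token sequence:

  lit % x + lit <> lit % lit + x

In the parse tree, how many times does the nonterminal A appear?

[E [E [E [T [F [P [A lit]]] % [T [F [P [A x]]]]]] + [T [F [P [A lit]]] <> [T [F [P [A lit]]] % [T [F [P [A lit]]]]]]] + [T [F [P [A x]]]]]

6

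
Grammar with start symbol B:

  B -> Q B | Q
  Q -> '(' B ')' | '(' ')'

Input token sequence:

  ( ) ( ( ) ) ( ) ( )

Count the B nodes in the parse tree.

5

[B [Q ( )] [B [Q ( [B [Q ( )]] )] [B [Q ( )] [B [Q ( )]]]]]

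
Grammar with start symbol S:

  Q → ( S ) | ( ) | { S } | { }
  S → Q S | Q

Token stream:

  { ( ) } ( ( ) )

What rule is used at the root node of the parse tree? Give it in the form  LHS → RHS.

[S [Q { [S [Q ( )]] }] [S [Q ( [S [Q ( )]] )]]]

S → Q S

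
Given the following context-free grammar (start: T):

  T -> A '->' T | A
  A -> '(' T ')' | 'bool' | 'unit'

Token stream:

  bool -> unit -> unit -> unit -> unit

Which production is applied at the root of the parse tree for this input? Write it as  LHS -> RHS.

[T [A bool] -> [T [A unit] -> [T [A unit] -> [T [A unit] -> [T [A unit]]]]]]

T -> A '->' T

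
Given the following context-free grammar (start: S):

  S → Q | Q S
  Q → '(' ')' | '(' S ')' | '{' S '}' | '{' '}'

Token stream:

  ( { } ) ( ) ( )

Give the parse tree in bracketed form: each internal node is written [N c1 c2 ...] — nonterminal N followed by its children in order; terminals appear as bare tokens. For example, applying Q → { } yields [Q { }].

S
Q S
( S ) S
( Q ) S
( { } ) S
( { } ) Q S
( { } ) ( ) S
( { } ) ( ) Q
( { } ) ( ) ( )

[S [Q ( [S [Q { }]] )] [S [Q ( )] [S [Q ( )]]]]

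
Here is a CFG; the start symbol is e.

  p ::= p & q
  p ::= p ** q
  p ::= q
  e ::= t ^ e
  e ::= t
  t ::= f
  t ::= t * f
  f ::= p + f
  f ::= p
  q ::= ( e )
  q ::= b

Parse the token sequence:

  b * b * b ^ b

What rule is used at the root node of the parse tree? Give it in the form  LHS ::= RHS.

e ::= t ^ e

[e [t [t [t [f [p [q b]]]] * [f [p [q b]]]] * [f [p [q b]]]] ^ [e [t [f [p [q b]]]]]]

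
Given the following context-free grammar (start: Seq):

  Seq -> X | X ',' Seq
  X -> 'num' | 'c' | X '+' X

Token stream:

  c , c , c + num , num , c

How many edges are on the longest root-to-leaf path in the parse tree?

[Seq [X c] , [Seq [X c] , [Seq [X [X c] + [X num]] , [Seq [X num] , [Seq [X c]]]]]]

6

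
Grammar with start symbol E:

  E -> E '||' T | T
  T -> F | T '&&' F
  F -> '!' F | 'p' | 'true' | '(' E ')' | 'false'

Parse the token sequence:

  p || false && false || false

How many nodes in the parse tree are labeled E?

[E [E [E [T [F p]]] || [T [T [F false]] && [F false]]] || [T [F false]]]

3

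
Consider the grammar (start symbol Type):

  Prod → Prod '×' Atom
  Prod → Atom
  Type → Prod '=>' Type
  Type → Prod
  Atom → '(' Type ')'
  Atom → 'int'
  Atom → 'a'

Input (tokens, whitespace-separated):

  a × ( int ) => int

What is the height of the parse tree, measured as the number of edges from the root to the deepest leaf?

6

[Type [Prod [Prod [Atom a]] × [Atom ( [Type [Prod [Atom int]]] )]] => [Type [Prod [Atom int]]]]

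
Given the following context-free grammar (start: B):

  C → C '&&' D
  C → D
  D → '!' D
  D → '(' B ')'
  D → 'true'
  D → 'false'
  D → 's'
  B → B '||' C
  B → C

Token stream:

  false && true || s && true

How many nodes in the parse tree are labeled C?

4

[B [B [C [C [D false]] && [D true]]] || [C [C [D s]] && [D true]]]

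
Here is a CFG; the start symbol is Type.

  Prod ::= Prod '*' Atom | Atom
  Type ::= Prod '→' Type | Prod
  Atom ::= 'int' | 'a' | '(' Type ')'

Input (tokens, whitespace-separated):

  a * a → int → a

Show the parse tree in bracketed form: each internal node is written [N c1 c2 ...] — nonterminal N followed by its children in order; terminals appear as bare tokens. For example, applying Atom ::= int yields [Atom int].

Type
Prod → Type
Prod * Atom → Type
Atom * Atom → Type
a * Atom → Type
a * a → Type
a * a → Prod → Type
a * a → Atom → Type
a * a → int → Type
a * a → int → Prod
a * a → int → Atom
a * a → int → a

[Type [Prod [Prod [Atom a]] * [Atom a]] → [Type [Prod [Atom int]] → [Type [Prod [Atom a]]]]]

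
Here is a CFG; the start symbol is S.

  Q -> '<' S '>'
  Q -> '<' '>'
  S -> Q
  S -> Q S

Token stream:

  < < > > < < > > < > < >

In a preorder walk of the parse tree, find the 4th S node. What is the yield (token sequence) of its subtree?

[S [Q < [S [Q < >]] >] [S [Q < [S [Q < >]] >] [S [Q < >] [S [Q < >]]]]]

< >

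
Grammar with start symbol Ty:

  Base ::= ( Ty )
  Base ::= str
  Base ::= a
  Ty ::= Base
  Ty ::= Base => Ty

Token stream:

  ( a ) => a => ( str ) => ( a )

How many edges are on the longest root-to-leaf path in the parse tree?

7

[Ty [Base ( [Ty [Base a]] )] => [Ty [Base a] => [Ty [Base ( [Ty [Base str]] )] => [Ty [Base ( [Ty [Base a]] )]]]]]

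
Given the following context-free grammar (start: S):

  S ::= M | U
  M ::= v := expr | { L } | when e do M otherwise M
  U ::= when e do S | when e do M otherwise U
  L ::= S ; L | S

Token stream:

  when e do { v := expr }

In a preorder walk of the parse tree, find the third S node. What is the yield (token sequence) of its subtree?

[S [U when e do [S [M { [L [S [M v := expr]]] }]]]]

v := expr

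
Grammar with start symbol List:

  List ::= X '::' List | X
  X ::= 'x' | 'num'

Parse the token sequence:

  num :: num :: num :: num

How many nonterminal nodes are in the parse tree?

[List [X num] :: [List [X num] :: [List [X num] :: [List [X num]]]]]

8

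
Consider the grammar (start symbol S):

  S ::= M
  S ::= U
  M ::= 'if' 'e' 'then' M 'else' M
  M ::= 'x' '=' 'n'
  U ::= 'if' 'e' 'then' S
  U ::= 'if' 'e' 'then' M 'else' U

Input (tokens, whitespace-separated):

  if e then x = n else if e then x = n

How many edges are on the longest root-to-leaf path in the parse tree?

5

[S [U if e then [M x = n] else [U if e then [S [M x = n]]]]]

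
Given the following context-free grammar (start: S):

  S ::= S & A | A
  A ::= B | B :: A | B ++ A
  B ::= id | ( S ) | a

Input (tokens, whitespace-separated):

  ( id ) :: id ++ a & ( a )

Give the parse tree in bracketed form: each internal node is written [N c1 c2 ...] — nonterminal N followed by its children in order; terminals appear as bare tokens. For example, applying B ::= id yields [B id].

S
S & A
A & A
B :: A & A
( S ) :: A & A
( A ) :: A & A
( B ) :: A & A
( id ) :: A & A
( id ) :: B ++ A & A
( id ) :: id ++ A & A
( id ) :: id ++ B & A
( id ) :: id ++ a & A
( id ) :: id ++ a & B
( id ) :: id ++ a & ( S )
( id ) :: id ++ a & ( A )
( id ) :: id ++ a & ( B )
( id ) :: id ++ a & ( a )

[S [S [A [B ( [S [A [B id]]] )] :: [A [B id] ++ [A [B a]]]]] & [A [B ( [S [A [B a]]] )]]]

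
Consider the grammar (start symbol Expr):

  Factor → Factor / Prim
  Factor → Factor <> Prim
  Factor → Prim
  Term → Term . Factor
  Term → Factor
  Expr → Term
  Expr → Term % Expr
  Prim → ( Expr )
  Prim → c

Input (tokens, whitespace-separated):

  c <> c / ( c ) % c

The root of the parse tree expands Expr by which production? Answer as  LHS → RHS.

Expr → Term % Expr

[Expr [Term [Factor [Factor [Factor [Prim c]] <> [Prim c]] / [Prim ( [Expr [Term [Factor [Prim c]]]] )]]] % [Expr [Term [Factor [Prim c]]]]]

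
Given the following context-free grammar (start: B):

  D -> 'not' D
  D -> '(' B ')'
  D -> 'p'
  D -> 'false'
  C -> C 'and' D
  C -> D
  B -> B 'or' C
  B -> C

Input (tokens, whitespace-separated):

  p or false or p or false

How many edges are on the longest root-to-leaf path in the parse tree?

6

[B [B [B [B [C [D p]]] or [C [D false]]] or [C [D p]]] or [C [D false]]]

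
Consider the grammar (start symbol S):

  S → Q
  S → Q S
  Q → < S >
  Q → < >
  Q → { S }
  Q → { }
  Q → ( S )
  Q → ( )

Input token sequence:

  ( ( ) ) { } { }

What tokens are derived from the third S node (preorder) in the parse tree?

[S [Q ( [S [Q ( )]] )] [S [Q { }] [S [Q { }]]]]

{ } { }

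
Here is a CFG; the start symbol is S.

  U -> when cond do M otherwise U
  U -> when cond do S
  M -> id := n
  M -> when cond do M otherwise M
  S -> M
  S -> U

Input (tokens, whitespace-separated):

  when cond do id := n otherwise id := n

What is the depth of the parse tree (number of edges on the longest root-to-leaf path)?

3

[S [M when cond do [M id := n] otherwise [M id := n]]]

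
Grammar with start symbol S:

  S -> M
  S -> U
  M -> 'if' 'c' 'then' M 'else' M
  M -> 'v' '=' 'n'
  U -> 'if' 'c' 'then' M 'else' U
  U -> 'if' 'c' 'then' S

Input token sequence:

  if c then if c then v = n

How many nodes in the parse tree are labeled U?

2

[S [U if c then [S [U if c then [S [M v = n]]]]]]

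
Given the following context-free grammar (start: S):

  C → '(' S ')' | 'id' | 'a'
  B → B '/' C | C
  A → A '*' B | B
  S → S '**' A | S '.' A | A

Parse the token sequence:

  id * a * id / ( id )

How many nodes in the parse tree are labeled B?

5

[S [A [A [A [B [C id]]] * [B [C a]]] * [B [B [C id]] / [C ( [S [A [B [C id]]]] )]]]]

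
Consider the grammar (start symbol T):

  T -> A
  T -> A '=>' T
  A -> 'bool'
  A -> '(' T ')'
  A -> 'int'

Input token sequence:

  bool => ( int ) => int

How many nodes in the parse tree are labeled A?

4

[T [A bool] => [T [A ( [T [A int]] )] => [T [A int]]]]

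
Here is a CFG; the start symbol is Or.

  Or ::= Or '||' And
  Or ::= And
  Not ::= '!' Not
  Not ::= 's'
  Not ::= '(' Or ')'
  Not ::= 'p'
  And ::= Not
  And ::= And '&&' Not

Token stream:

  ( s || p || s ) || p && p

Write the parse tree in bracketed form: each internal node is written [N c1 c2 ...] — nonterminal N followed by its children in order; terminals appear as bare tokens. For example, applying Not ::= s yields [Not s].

[Or [Or [And [Not ( [Or [Or [Or [And [Not s]]] || [And [Not p]]] || [And [Not s]]] )]]] || [And [And [Not p]] && [Not p]]]

Or
Or || And
And || And
Not || And
( Or ) || And
( Or || And ) || And
( Or || And || And ) || And
( And || And || And ) || And
( Not || And || And ) || And
( s || And || And ) || And
( s || Not || And ) || And
( s || p || And ) || And
( s || p || Not ) || And
( s || p || s ) || And
( s || p || s ) || And && Not
( s || p || s ) || Not && Not
( s || p || s ) || p && Not
( s || p || s ) || p && p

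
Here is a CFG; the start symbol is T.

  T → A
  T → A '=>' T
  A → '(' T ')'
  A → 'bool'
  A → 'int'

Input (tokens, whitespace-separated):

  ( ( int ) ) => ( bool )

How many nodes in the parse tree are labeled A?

5

[T [A ( [T [A ( [T [A int]] )]] )] => [T [A ( [T [A bool]] )]]]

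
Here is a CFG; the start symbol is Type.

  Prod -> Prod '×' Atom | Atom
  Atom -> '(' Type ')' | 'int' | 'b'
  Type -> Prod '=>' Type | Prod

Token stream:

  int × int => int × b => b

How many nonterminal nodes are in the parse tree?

[Type [Prod [Prod [Atom int]] × [Atom int]] => [Type [Prod [Prod [Atom int]] × [Atom b]] => [Type [Prod [Atom b]]]]]

13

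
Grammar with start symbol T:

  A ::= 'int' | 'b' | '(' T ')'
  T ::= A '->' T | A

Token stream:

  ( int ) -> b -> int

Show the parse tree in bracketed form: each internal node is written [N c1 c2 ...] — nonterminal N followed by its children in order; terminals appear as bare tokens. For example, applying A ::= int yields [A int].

[T [A ( [T [A int]] )] -> [T [A b] -> [T [A int]]]]

T
A -> T
( T ) -> T
( A ) -> T
( int ) -> T
( int ) -> A -> T
( int ) -> b -> T
( int ) -> b -> A
( int ) -> b -> int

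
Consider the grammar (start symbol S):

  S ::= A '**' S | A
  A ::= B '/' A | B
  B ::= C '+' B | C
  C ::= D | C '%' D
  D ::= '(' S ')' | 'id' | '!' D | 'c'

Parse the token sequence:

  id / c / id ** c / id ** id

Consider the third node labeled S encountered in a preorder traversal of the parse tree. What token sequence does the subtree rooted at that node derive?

[S [A [B [C [D id]]] / [A [B [C [D c]]] / [A [B [C [D id]]]]]] ** [S [A [B [C [D c]]] / [A [B [C [D id]]]]] ** [S [A [B [C [D id]]]]]]]

id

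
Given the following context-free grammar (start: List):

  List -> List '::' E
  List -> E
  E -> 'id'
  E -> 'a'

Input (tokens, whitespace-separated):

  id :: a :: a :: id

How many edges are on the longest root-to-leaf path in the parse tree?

[List [List [List [List [E id]] :: [E a]] :: [E a]] :: [E id]]

5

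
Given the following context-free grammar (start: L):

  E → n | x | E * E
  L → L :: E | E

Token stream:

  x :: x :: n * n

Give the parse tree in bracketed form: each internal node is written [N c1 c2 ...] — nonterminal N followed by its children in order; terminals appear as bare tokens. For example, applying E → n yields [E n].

[L [L [L [E x]] :: [E x]] :: [E [E n] * [E n]]]

L
L :: E
L :: E :: E
E :: E :: E
x :: E :: E
x :: x :: E
x :: x :: E * E
x :: x :: n * E
x :: x :: n * n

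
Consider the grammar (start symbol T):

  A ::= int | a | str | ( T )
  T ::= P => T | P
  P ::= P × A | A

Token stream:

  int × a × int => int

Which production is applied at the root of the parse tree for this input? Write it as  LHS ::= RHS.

T ::= P => T

[T [P [P [P [A int]] × [A a]] × [A int]] => [T [P [A int]]]]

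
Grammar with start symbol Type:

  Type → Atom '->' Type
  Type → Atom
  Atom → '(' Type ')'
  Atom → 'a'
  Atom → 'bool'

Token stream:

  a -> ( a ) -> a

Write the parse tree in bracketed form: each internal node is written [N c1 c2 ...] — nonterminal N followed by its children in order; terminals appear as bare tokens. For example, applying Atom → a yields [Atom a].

Type
Atom -> Type
a -> Type
a -> Atom -> Type
a -> ( Type ) -> Type
a -> ( Atom ) -> Type
a -> ( a ) -> Type
a -> ( a ) -> Atom
a -> ( a ) -> a

[Type [Atom a] -> [Type [Atom ( [Type [Atom a]] )] -> [Type [Atom a]]]]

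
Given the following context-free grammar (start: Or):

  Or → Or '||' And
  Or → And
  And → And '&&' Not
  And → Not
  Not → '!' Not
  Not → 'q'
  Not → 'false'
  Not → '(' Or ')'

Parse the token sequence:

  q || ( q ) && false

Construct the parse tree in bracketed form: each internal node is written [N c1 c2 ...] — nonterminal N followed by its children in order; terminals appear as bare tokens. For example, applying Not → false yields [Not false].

Or
Or || And
And || And
Not || And
q || And
q || And && Not
q || Not && Not
q || ( Or ) && Not
q || ( And ) && Not
q || ( Not ) && Not
q || ( q ) && Not
q || ( q ) && false

[Or [Or [And [Not q]]] || [And [And [Not ( [Or [And [Not q]]] )]] && [Not false]]]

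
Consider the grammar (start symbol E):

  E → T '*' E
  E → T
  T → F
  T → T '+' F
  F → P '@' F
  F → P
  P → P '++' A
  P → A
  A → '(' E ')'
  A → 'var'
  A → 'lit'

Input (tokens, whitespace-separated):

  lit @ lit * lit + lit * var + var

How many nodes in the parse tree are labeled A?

[E [T [F [P [A lit]] @ [F [P [A lit]]]]] * [E [T [T [F [P [A lit]]]] + [F [P [A lit]]]] * [E [T [T [F [P [A var]]]] + [F [P [A var]]]]]]]

6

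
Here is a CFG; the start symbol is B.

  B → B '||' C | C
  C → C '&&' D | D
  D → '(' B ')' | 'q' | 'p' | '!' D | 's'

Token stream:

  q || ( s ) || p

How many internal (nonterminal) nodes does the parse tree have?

12

[B [B [B [C [D q]]] || [C [D ( [B [C [D s]]] )]]] || [C [D p]]]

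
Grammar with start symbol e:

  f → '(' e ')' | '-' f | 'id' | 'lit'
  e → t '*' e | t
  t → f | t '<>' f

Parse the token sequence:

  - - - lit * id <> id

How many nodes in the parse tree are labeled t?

[e [t [f - [f - [f - [f lit]]]]] * [e [t [t [f id]] <> [f id]]]]

3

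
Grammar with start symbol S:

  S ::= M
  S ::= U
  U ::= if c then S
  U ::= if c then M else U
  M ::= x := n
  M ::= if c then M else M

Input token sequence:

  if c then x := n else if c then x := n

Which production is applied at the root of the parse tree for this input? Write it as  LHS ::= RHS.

S ::= U

[S [U if c then [M x := n] else [U if c then [S [M x := n]]]]]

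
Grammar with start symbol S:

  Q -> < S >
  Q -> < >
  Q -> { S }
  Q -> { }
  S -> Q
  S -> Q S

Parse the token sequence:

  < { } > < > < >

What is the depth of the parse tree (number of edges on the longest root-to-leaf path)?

[S [Q < [S [Q { }]] >] [S [Q < >] [S [Q < >]]]]

4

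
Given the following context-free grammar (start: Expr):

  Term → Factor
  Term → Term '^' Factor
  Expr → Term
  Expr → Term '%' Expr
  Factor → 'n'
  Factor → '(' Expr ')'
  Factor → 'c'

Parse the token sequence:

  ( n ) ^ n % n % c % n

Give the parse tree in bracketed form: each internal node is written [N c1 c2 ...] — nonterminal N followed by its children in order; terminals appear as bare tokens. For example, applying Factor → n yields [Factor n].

[Expr [Term [Term [Factor ( [Expr [Term [Factor n]]] )]] ^ [Factor n]] % [Expr [Term [Factor n]] % [Expr [Term [Factor c]] % [Expr [Term [Factor n]]]]]]

Expr
Term % Expr
Term ^ Factor % Expr
Factor ^ Factor % Expr
( Expr ) ^ Factor % Expr
( Term ) ^ Factor % Expr
( Factor ) ^ Factor % Expr
( n ) ^ Factor % Expr
( n ) ^ n % Expr
( n ) ^ n % Term % Expr
( n ) ^ n % Factor % Expr
( n ) ^ n % n % Expr
( n ) ^ n % n % Term % Expr
( n ) ^ n % n % Factor % Expr
( n ) ^ n % n % c % Expr
( n ) ^ n % n % c % Term
( n ) ^ n % n % c % Factor
( n ) ^ n % n % c % n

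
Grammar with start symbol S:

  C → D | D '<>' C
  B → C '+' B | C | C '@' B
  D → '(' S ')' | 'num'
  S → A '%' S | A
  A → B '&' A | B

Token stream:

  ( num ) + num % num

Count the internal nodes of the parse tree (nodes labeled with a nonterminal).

[S [A [B [C [D ( [S [A [B [C [D num]]]]] )]] + [B [C [D num]]]]] % [S [A [B [C [D num]]]]]]

18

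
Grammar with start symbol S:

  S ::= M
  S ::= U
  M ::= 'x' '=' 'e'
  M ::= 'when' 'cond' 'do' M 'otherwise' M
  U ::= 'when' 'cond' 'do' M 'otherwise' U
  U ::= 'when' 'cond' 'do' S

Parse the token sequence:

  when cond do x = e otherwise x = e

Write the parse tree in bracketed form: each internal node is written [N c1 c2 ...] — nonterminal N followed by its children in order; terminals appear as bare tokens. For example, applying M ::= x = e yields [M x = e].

[S [M when cond do [M x = e] otherwise [M x = e]]]

S
M
when cond do M otherwise M
when cond do x = e otherwise M
when cond do x = e otherwise x = e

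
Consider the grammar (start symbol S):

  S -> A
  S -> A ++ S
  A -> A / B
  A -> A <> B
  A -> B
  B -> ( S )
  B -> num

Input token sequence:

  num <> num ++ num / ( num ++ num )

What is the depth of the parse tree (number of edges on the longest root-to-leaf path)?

[S [A [A [B num]] <> [B num]] ++ [S [A [A [B num]] / [B ( [S [A [B num]] ++ [S [A [B num]]]] )]]]]

8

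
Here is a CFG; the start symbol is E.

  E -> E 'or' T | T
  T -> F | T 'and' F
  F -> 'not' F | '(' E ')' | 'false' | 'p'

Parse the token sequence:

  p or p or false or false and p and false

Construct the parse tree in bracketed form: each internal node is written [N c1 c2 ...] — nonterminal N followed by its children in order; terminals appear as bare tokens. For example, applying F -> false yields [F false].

[E [E [E [E [T [F p]]] or [T [F p]]] or [T [F false]]] or [T [T [T [F false]] and [F p]] and [F false]]]

E
E or T
E or T or T
E or T or T or T
T or T or T or T
F or T or T or T
p or T or T or T
p or F or T or T
p or p or T or T
p or p or F or T
p or p or false or T
p or p or false or T and F
p or p or false or T and F and F
p or p or false or F and F and F
p or p or false or false and F and F
p or p or false or false and p and F
p or p or false or false and p and false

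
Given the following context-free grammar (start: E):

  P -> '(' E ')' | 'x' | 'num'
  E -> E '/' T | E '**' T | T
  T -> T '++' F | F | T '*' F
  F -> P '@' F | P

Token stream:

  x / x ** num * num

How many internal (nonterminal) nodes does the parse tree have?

[E [E [E [T [F [P x]]]] / [T [F [P x]]]] ** [T [T [F [P num]]] * [F [P num]]]]

15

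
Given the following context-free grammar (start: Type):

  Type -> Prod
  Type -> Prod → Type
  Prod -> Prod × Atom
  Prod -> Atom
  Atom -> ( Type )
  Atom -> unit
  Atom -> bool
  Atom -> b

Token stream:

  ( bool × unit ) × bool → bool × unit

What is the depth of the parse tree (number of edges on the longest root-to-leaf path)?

[Type [Prod [Prod [Atom ( [Type [Prod [Prod [Atom bool]] × [Atom unit]]] )]] × [Atom bool]] → [Type [Prod [Prod [Atom bool]] × [Atom unit]]]]

8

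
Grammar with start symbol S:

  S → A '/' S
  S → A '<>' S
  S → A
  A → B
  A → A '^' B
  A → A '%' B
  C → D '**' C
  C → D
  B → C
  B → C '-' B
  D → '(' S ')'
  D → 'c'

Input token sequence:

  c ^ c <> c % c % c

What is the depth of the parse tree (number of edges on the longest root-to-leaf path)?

[S [A [A [B [C [D c]]]] ^ [B [C [D c]]]] <> [S [A [A [A [B [C [D c]]]] % [B [C [D c]]]] % [B [C [D c]]]]]]

8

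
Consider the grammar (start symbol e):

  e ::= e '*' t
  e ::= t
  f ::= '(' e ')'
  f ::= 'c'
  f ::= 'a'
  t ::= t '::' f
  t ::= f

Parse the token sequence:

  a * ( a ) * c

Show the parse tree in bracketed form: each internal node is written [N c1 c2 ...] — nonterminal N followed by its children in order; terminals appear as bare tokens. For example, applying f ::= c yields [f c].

[e [e [e [t [f a]]] * [t [f ( [e [t [f a]]] )]]] * [t [f c]]]

e
e * t
e * t * t
t * t * t
f * t * t
a * t * t
a * f * t
a * ( e ) * t
a * ( t ) * t
a * ( f ) * t
a * ( a ) * t
a * ( a ) * f
a * ( a ) * c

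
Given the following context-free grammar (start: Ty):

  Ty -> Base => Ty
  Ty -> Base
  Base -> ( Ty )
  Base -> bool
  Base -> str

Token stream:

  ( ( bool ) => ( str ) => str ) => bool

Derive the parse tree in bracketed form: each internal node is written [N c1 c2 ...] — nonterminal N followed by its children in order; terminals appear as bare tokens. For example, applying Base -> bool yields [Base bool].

Ty
Base => Ty
( Ty ) => Ty
( Base => Ty ) => Ty
( ( Ty ) => Ty ) => Ty
( ( Base ) => Ty ) => Ty
( ( bool ) => Ty ) => Ty
( ( bool ) => Base => Ty ) => Ty
( ( bool ) => ( Ty ) => Ty ) => Ty
( ( bool ) => ( Base ) => Ty ) => Ty
( ( bool ) => ( str ) => Ty ) => Ty
( ( bool ) => ( str ) => Base ) => Ty
( ( bool ) => ( str ) => str ) => Ty
( ( bool ) => ( str ) => str ) => Base
( ( bool ) => ( str ) => str ) => bool

[Ty [Base ( [Ty [Base ( [Ty [Base bool]] )] => [Ty [Base ( [Ty [Base str]] )] => [Ty [Base str]]]] )] => [Ty [Base bool]]]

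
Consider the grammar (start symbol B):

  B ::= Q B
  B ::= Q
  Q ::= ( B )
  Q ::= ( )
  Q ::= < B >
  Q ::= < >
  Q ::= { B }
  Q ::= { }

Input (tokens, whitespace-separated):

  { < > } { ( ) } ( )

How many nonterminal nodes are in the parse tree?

[B [Q { [B [Q < >]] }] [B [Q { [B [Q ( )]] }] [B [Q ( )]]]]

10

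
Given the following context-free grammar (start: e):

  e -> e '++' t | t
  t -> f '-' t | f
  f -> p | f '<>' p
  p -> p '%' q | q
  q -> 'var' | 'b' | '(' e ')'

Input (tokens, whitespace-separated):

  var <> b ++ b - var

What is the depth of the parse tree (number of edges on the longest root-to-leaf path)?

[e [e [t [f [f [p [q var]]] <> [p [q b]]]]] ++ [t [f [p [q b]]] - [t [f [p [q var]]]]]]

7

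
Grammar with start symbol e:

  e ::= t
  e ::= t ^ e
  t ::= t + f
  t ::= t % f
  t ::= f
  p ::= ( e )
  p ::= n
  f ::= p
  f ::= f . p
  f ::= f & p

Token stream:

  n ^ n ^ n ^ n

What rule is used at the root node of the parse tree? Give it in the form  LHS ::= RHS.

e ::= t ^ e

[e [t [f [p n]]] ^ [e [t [f [p n]]] ^ [e [t [f [p n]]] ^ [e [t [f [p n]]]]]]]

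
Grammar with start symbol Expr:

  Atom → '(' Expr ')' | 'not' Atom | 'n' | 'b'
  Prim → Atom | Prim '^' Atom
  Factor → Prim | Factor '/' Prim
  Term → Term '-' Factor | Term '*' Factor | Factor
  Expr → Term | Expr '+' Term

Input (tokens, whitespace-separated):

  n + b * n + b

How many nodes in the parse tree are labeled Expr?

[Expr [Expr [Expr [Term [Factor [Prim [Atom n]]]]] + [Term [Term [Factor [Prim [Atom b]]]] * [Factor [Prim [Atom n]]]]] + [Term [Factor [Prim [Atom b]]]]]

3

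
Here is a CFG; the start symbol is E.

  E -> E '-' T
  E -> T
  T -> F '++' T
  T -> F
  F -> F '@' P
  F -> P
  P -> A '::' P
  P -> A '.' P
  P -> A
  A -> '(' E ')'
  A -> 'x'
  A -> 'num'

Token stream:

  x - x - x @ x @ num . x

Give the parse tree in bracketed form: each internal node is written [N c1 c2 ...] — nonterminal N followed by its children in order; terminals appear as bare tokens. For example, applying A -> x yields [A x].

E
E - T
E - T - T
T - T - T
F - T - T
P - T - T
A - T - T
x - T - T
x - F - T
x - P - T
x - A - T
x - x - T
x - x - F
x - x - F @ P
x - x - F @ P @ P
x - x - P @ P @ P
x - x - A @ P @ P
x - x - x @ P @ P
x - x - x @ A @ P
x - x - x @ x @ P
x - x - x @ x @ A . P
x - x - x @ x @ num . P
x - x - x @ x @ num . A
x - x - x @ x @ num . x

[E [E [E [T [F [P [A x]]]]] - [T [F [P [A x]]]]] - [T [F [F [F [P [A x]]] @ [P [A x]]] @ [P [A num] . [P [A x]]]]]]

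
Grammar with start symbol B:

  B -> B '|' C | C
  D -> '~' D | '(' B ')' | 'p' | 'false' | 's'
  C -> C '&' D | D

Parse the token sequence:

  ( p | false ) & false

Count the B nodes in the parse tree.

3

[B [C [C [D ( [B [B [C [D p]]] | [C [D false]]] )]] & [D false]]]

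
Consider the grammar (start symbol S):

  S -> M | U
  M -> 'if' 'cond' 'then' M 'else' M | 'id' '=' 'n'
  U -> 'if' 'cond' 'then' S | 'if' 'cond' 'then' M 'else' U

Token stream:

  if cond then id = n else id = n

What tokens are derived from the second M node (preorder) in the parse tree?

[S [M if cond then [M id = n] else [M id = n]]]

id = n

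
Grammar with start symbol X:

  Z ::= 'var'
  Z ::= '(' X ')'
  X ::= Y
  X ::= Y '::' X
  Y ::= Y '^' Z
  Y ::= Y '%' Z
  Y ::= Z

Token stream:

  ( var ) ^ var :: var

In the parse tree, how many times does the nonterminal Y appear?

4

[X [Y [Y [Z ( [X [Y [Z var]]] )]] ^ [Z var]] :: [X [Y [Z var]]]]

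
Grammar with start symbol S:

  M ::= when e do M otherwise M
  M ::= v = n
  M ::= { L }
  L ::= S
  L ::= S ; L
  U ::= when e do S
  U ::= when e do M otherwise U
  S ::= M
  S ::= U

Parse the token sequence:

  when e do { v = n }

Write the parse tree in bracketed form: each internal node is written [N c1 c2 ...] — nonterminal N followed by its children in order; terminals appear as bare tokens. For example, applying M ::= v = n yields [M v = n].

[S [U when e do [S [M { [L [S [M v = n]]] }]]]]

S
U
when e do S
when e do M
when e do { L }
when e do { S }
when e do { M }
when e do { v = n }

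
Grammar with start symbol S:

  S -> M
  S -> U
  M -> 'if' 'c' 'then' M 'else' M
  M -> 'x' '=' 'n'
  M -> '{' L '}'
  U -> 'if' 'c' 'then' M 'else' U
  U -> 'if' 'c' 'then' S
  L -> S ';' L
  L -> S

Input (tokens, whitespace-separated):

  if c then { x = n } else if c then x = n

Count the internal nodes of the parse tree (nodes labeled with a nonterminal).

[S [U if c then [M { [L [S [M x = n]]] }] else [U if c then [S [M x = n]]]]]

9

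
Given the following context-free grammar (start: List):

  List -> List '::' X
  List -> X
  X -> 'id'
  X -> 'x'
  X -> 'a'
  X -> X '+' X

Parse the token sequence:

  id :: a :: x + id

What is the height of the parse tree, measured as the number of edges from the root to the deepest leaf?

4

[List [List [List [X id]] :: [X a]] :: [X [X x] + [X id]]]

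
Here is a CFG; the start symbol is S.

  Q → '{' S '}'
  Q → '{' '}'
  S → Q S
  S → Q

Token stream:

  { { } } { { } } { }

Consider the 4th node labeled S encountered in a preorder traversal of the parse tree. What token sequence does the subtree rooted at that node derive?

[S [Q { [S [Q { }]] }] [S [Q { [S [Q { }]] }] [S [Q { }]]]]

{ }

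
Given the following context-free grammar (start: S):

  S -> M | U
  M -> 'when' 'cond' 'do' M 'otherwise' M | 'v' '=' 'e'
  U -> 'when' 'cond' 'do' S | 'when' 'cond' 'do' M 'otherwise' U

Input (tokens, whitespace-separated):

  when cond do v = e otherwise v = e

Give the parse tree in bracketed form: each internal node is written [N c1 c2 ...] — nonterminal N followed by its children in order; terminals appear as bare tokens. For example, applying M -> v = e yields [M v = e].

S
M
when cond do M otherwise M
when cond do v = e otherwise M
when cond do v = e otherwise v = e

[S [M when cond do [M v = e] otherwise [M v = e]]]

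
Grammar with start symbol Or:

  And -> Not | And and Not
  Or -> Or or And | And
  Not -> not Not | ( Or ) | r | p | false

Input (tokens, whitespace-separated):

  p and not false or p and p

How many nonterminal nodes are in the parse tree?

11

[Or [Or [And [And [Not p]] and [Not not [Not false]]]] or [And [And [Not p]] and [Not p]]]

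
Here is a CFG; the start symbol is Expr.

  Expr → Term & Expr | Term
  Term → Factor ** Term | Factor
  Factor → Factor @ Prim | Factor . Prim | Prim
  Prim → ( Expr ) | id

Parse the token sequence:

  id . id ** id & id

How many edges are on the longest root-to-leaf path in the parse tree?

5

[Expr [Term [Factor [Factor [Prim id]] . [Prim id]] ** [Term [Factor [Prim id]]]] & [Expr [Term [Factor [Prim id]]]]]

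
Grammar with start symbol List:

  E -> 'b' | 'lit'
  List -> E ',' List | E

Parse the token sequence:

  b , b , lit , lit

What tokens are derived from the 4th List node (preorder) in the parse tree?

lit

[List [E b] , [List [E b] , [List [E lit] , [List [E lit]]]]]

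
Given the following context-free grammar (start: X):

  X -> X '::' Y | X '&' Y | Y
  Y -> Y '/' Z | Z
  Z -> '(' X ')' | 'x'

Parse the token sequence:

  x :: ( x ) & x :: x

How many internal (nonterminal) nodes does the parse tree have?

[X [X [X [X [Y [Z x]]] :: [Y [Z ( [X [Y [Z x]]] )]]] & [Y [Z x]]] :: [Y [Z x]]]

15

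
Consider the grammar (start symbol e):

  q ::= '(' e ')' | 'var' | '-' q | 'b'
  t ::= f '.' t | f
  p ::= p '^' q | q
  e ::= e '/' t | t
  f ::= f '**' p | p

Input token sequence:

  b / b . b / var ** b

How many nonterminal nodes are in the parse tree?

22

[e [e [e [t [f [p [q b]]]]] / [t [f [p [q b]]] . [t [f [p [q b]]]]]] / [t [f [f [p [q var]]] ** [p [q b]]]]]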